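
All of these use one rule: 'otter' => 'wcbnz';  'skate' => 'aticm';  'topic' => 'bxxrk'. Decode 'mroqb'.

It's a Vigenère-style cipher with numeric key [8,9]: position i shifts by key[i mod 2].
Reversing it on mroqb: m−8=e, r−9=i, o−8=g, q−9=h, b−8=t.

eight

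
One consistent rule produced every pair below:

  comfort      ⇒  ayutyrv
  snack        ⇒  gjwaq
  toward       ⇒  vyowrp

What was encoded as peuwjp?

demand

c(2)→a(0) and o(14)→y(24) fit y≡15x+22 (mod 26); the inverse of 15 mod 26 is 7. Each letter's alphabet position (a=0..z=25) is mapped through 15·x+22 mod 26 — an affine cipher.
Undoing it on peuwjp: p(15)→7·(15−22)≡3=d; e(4)→7·(4−22)≡4=e; u(20)→7·(20−22)≡12=m; w(22)→7·(22−22)≡0=a; j(9)→7·(9−22)≡13=n; p(15)→7·(15−22)≡3=d (all mod 26).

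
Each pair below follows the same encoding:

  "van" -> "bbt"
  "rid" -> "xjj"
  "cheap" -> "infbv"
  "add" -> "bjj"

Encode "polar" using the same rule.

The shift depends on letter class: consonant v→b is +6, but vowel a→b is +1. Vowels shift forward by 1 and consonants shift forward by 6.
For polar: p(cons)+6=v, o(vowel)+1=p, l(cons)+6=r, a(vowel)+1=b, r(cons)+6=x.

vprbx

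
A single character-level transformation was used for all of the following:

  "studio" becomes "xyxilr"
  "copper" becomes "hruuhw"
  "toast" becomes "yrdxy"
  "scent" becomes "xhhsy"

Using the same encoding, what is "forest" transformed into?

krwhxy

The shift depends on letter class: consonant s→x is +5, but vowel u→x is +3. Two shifts are in play — +3 for a/e/i/o/u, +5 for every other letter.
On forest: f(cons)+5=k, o(vowel)+3=r, r(cons)+5=w, e(vowel)+3=h, s(cons)+5=x, t(cons)+5=y.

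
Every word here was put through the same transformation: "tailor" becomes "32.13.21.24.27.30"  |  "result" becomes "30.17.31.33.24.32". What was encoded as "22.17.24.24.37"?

The number is (letter's place in the alphabet, a=1) + 12.
Decoding 22.17.24.24.37: 22→(22−12)÷1=10=j, 17→(17−12)÷1=5=e, 24→(24−12)÷1=12=l, 24→(24−12)÷1=12=l, 37→(37−12)÷1=25=y.

jelly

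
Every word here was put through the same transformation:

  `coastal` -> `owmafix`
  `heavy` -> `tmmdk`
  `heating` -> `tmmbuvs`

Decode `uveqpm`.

Shifts by position in coastal: pos 0: c→o (+12), pos 1: o→w (+8), pos 2: a→m (+12), pos 3: s→a (+8) — repeating every 2. It's a Vigenère-style cipher with numeric key [12,8]: position i shifts by key[i mod 2].
Reversing it on uveqpm: u−12=i, v−8=n, e−12=s, q−8=i, p−12=d, m−8=e.

inside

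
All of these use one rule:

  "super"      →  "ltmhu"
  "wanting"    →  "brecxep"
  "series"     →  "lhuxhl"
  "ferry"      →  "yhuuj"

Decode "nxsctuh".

Treating letters as 0–25, the rule is x ↦ 17x + 17 (mod 26).
Decoding nxsctuh: n(13)→23·(13−17)≡12=m; x(23)→23·(23−17)≡8=i; s(18)→23·(18−17)≡23=x; c(2)→23·(2−17)≡19=t; t(19)→23·(19−17)≡20=u; u(20)→23·(20−17)≡17=r; h(7)→23·(7−17)≡4=e (all mod 26).

mixture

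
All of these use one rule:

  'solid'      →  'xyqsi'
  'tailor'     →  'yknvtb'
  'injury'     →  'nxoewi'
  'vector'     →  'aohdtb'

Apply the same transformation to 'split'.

xzqsy

The shifts repeat in a cycle of length 2: positions 0,1,… shift by +5, +10, then the pattern repeats.
On split: s+5=x, p+10=z, l+5=q, i+10=s, t+5=y.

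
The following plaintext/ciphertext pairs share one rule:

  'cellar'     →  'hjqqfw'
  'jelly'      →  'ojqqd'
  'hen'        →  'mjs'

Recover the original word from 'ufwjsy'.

Compare letters: c→h is +5, e→j is +5, l→q is +5 — a constant shift. Every letter moves 5 places later in the alphabet, wrapping around z→a.
Undoing it on ufwjsy: u−5=p, f−5=a, w−5=r, j−5=e, s−5=n, y−5=t.

parent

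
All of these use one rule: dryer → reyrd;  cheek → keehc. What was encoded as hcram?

The output letters match the input read backwards: dryer reversed is reyrd. It's just the letters in reverse order.
Reversing it on hcram: then reverse → march.

march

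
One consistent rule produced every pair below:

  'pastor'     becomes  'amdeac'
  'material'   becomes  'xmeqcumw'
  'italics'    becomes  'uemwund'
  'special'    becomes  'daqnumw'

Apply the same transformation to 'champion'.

nsmxauay

The shift depends on letter class: consonant p→a is +11, but vowel a→m is +12. Two shifts are in play — +12 for a/e/i/o/u, +11 for every other letter.
On champion: c(cons)+11=n, h(cons)+11=s, a(vowel)+12=m, m(cons)+11=x, p(cons)+11=a, i(vowel)+12=u, o(vowel)+12=a, n(cons)+11=y.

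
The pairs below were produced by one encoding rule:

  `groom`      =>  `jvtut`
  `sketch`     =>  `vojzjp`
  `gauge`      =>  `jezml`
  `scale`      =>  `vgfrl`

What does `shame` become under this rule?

vlfsl

In groom: g→j is +3, r→v is +4, o→t is +5, o→u is +6 — the shift increases by 1 each position. Each letter shifts forward by (position + 3), i.e. 3, 4, 5, … — the shift grows by one for each successive letter.
Applying it to shame: s+3=v, h+4=l, a+5=f, m+6=s, e+7=l.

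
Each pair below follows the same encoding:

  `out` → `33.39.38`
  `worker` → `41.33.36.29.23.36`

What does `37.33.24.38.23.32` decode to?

o is letter #15 and maps to 33: an offset of 18. Letters become their 1-based position plus 18 (so a→19, b→20, …).
Reversing it on 37.33.24.38.23.32: 37→(37−18)÷1=19=s, 33→(33−18)÷1=15=o, 24→(24−18)÷1=6=f, 38→(38−18)÷1=20=t, 23→(23−18)÷1=5=e, 32→(32−18)÷1=14=n.

soften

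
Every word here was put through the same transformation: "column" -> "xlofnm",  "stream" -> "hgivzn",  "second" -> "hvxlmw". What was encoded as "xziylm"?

carbon

Each pair mirrors across the alphabet (c↔x, o↔l, l↔o): positions sum to 25. Each letter is replaced by its mirror in the alphabet: a↔z, b↔y, c↔x, and so on (the Atbash cipher).
Undoing it on xziylm: x↔c, z↔a, i↔r, y↔b, l↔o, m↔n.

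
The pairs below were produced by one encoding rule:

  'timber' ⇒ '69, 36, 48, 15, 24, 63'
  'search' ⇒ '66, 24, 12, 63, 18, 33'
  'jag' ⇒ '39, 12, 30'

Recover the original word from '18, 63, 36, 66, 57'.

crisp

With a=1..z=26, the number is 3·pos + 9.
Reversing it on 18, 63, 36, 66, 57: 18→(18−9)÷3=3=c, 63→(63−9)÷3=18=r, 36→(36−9)÷3=9=i, 66→(66−9)÷3=19=s, 57→(57−9)÷3=16=p.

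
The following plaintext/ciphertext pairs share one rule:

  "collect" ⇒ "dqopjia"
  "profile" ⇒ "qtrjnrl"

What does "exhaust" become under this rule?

In collect: c→d is +1, o→q is +2, l→o is +3, l→p is +4 — the shift increases by 1 each position. The shift increases by 1 at each position, starting from +1: 1, 2, 3, ….
Applying it to exhaust: e+1=f, x+2=z, h+3=k, a+4=e, u+5=z, s+6=y, t+7=a.

fzkezya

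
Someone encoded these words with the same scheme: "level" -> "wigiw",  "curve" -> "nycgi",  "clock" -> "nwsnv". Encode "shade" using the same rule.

dseoi

The shift depends on letter class: consonant l→w is +11, but vowel e→i is +4. The rule splits by letter class: vowels +4, consonants +11.
For shade: s(cons)+11=d, h(cons)+11=s, a(vowel)+4=e, d(cons)+11=o, e(vowel)+4=i.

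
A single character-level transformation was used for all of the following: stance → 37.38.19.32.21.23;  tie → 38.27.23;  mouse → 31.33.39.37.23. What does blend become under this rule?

The number is (letter's place in the alphabet, a=1) + 18.
For blend: b=2→20, l=12→30, e=5→23, n=14→32, d=4→22.

20.30.23.32.22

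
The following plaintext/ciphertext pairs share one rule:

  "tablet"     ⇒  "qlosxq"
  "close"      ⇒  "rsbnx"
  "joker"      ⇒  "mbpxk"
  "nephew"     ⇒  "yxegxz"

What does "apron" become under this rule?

This is an affine cipher: with a=0,…,z=25, each position x becomes (3x+11) mod 26.
On apron: a(0)→3·0+11≡11=l; p(15)→3·15+11≡4=e; r(17)→3·17+11≡10=k; o(14)→3·14+11≡1=b; n(13)→3·13+11≡24=y (all mod 26).

lekby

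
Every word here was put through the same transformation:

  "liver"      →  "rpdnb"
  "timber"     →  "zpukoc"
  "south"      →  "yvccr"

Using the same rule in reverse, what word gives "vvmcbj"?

In liver: l→r is +6, i→p is +7, v→d is +8, e→n is +9 — the shift increases by 1 each position. Each letter shifts forward by (position + 6), i.e. 6, 7, 8, … — the shift grows by one for each successive letter.
Decoding vvmcbj: v−6=p, v−7=o, m−8=e, c−9=t, b−10=r, j−11=y.

poetry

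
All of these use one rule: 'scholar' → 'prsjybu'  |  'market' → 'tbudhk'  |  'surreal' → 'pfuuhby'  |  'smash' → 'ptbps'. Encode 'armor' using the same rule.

butju

s(18)→p(15) and c(2)→r(17) fit y≡21x+1 (mod 26); the inverse of 21 mod 26 is 5. This is an affine cipher: with a=0,…,z=25, each position x becomes (21x+1) mod 26.
For armor: a(0)→21·0+1≡1=b; r(17)→21·17+1≡20=u; m(12)→21·12+1≡19=t; o(14)→21·14+1≡9=j; r(17)→21·17+1≡20=u (all mod 26).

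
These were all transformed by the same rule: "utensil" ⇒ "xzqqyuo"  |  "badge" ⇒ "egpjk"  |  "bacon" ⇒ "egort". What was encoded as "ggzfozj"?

dancing

The shifts repeat in a cycle of length 3: positions 0,1,… shift by +3, +6, +12, then the pattern repeats.
Decoding ggzfozj: g−3=d, g−6=a, z−12=n, f−3=c, o−6=i, z−12=n, j−3=g.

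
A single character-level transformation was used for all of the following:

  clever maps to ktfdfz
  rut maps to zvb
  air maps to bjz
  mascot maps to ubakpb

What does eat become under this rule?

The shift depends on letter class: consonant c→k is +8, but vowel e→f is +1. Vowels shift forward by 1 and consonants shift forward by 8.
On eat: e(vowel)+1=f, a(vowel)+1=b, t(cons)+8=b.

fbb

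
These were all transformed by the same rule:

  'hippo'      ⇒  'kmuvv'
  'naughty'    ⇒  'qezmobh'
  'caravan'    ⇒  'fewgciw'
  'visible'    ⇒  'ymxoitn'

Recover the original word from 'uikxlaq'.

refresh

Each letter shifts forward by (position + 3), i.e. 3, 4, 5, … — the shift grows by one for each successive letter.
Reversing it on uikxlaq: u−3=r, i−4=e, k−5=f, x−6=r, l−7=e, a−8=s, q−9=h.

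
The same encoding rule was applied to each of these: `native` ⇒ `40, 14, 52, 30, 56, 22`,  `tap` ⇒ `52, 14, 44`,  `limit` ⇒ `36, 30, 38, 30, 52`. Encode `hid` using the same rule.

The formula is n = 2×(alphabet index, a=1) + 12.
For hid: h=8→28, i=9→30, d=4→20.

28, 30, 20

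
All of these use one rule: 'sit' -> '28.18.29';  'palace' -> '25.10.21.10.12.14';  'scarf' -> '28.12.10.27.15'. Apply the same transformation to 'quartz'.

Letters become their 1-based position plus 9 (so a→10, b→11, …).
Applying it to quartz: q=17→26, u=21→30, a=1→10, r=18→27, t=20→29, z=26→35.

26.30.10.27.29.35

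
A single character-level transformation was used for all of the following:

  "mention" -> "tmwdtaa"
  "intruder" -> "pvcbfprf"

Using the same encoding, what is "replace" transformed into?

In mention: m→t is +7, e→m is +8, n→w is +9, t→d is +10 — the shift increases by 1 each position. The shift increases by 1 at each position, starting from +7: 7, 8, 9, ….
For replace: r+7=y, e+8=m, p+9=y, l+10=v, a+11=l, c+12=o, e+13=r.

ymyvlor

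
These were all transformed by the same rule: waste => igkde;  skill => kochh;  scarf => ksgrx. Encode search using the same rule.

kegrsj

w(22)→i(8) and a(0)→g(6) fit y≡19x+6 (mod 26); the inverse of 19 mod 26 is 11. Each letter's alphabet position (a=0..z=25) is mapped through 19·x+6 mod 26 — an affine cipher.
On search: s(18)→19·18+6≡10=k; e(4)→19·4+6≡4=e; a(0)→19·0+6≡6=g; r(17)→19·17+6≡17=r; c(2)→19·2+6≡18=s; h(7)→19·7+6≡9=j (all mod 26).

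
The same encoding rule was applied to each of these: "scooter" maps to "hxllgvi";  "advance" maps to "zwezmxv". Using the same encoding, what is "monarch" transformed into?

Each pair mirrors across the alphabet (s↔h, c↔x, o↔l): positions sum to 25. Letters are reflected about the middle of the alphabet (position → 25−position): Atbash.
On monarch: m↔n, o↔l, n↔m, a↔z, r↔i, c↔x, h↔s.

nlmzixs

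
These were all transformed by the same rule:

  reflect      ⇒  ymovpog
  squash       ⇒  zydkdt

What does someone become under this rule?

zwvozzr

In reflect: r→y is +7, e→m is +8, f→o is +9, l→v is +10 — the shift increases by 1 each position. Each letter shifts forward by (position + 7), i.e. 7, 8, 9, … — the shift grows by one for each successive letter.
On someone: s+7=z, o+8=w, m+9=v, e+10=o, o+11=z, n+12=z, e+13=r.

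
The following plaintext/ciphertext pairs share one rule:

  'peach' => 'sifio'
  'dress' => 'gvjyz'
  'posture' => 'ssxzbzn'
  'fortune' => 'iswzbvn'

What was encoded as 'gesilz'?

In peach: p→s is +3, e→i is +4, a→f is +5, c→i is +6 — the shift increases by 1 each position. Each letter shifts forward by (position + 3), i.e. 3, 4, 5, … — the shift grows by one for each successive letter.
Decoding gesilz: g−3=d, e−4=a, s−5=n, i−6=c, l−7=e, z−8=r.

dancer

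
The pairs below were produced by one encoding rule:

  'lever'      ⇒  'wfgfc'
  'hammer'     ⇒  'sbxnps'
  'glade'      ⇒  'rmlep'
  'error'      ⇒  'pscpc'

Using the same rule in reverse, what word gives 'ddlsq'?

Shifts by position in lever: pos 0: l→w (+11), pos 1: e→f (+1), pos 2: v→g (+11), pos 3: e→f (+1) — repeating every 2. It's a Vigenère-style cipher with numeric key [11,1]: position i shifts by key[i mod 2].
Reversing it on ddlsq: d−11=s, d−1=c, l−11=a, s−1=r, q−11=f.

scarf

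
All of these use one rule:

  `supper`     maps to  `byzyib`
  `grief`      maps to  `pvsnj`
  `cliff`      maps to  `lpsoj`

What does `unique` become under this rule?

drszyo

The shifts repeat in a cycle of length 3: positions 0,1,… shift by +9, +4, +10, then the pattern repeats.
Applying it to unique: u+9=d, n+4=r, i+10=s, q+9=z, u+4=y, e+10=o.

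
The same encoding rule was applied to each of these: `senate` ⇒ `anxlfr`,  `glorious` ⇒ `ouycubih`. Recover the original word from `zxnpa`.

rodeo

In senate: s→a is +8, e→n is +9, n→x is +10, a→l is +11 — the shift increases by 1 each position. Each letter shifts forward by (position + 8), i.e. 8, 9, 10, … — the shift grows by one for each successive letter.
Reversing it on zxnpa: z−8=r, x−9=o, n−10=d, p−11=e, a−12=o.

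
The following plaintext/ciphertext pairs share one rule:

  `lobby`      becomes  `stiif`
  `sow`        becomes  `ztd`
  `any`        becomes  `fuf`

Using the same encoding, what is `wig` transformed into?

dnn

The shift depends on letter class: consonant l→s is +7, but vowel o→t is +5. Vowels shift forward by 5 and consonants shift forward by 7.
For wig: w(cons)+7=d, i(vowel)+5=n, g(cons)+7=n.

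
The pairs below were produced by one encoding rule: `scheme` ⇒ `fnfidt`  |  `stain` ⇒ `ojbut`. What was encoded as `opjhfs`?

region

Read the word backwards and shift each letter +1.
Undoing it on opjhfs: shift back: o−1=n, p−1=o, j−1=i, h−1=g, f−1=e, s−1=r → noiger; then reverse → region.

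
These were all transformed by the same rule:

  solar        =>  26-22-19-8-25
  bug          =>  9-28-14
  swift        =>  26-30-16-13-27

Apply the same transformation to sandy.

s is letter #19 and maps to 26: an offset of 7. Each letter is replaced by its alphabet position (a=1..z=26) + 7.
Applying it to sandy: s=19→26, a=1→8, n=14→21, d=4→11, y=25→32.

26-8-21-11-32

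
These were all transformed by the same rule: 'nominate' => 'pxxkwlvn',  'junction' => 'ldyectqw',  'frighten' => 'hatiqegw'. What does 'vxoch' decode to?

Shifts by position in nominate: pos 0: n→p (+2), pos 1: o→x (+9), pos 2: m→x (+11), pos 3: i→k (+2), pos 4: n→w (+9), pos 5: a→l (+11) — repeating every 3. A repeating key of period 3 is used — shifts +2, +9, +11 over and over.
Decoding vxoch: v−2=t, x−9=o, o−11=d, c−2=a, h−9=y.

today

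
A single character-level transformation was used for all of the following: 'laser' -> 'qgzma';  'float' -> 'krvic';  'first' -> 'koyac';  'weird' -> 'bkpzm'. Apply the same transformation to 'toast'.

In laser: l→q is +5, a→g is +6, s→z is +7, e→m is +8 — the shift increases by 1 each position. The shift increases by 1 at each position, starting from +5: 5, 6, 7, ….
For toast: t+5=y, o+6=u, a+7=h, s+8=a, t+9=c.

yuhac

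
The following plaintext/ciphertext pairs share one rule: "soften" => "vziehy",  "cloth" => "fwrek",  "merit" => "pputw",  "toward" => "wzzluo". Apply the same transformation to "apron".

Shifts by position in soften: pos 0: s→v (+3), pos 1: o→z (+11), pos 2: f→i (+3), pos 3: t→e (+11) — repeating every 2. A repeating key of period 2 is used — shifts +3, +11 over and over.
For apron: a+3=d, p+11=a, r+3=u, o+11=z, n+3=q.

dauzq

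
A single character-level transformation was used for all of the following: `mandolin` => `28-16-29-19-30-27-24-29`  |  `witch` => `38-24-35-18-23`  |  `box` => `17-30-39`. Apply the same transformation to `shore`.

m is letter #13 and maps to 28: an offset of 15. The number is (letter's place in the alphabet, a=1) + 15.
For shore: s=19→34, h=8→23, o=15→30, r=18→33, e=5→20.

34-23-30-33-20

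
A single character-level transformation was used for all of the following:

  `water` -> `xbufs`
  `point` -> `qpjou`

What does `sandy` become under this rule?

tboez

Compare letters: w→x is +1, a→b is +1, t→u is +1 — a constant shift. Every letter moves 1 place later in the alphabet, wrapping around z→a.
Applying it to sandy: s+1=t, a+1=b, n+1=o, d+1=e, y+1=z.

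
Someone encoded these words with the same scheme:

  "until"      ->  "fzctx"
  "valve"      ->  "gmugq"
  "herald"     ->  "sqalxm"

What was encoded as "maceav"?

Shifts by position in until: pos 0: u→f (+11), pos 1: n→z (+12), pos 2: t→c (+9), pos 3: i→t (+11), pos 4: l→x (+12) — repeating every 3. It's a Vigenère-style cipher with numeric key [11,12,9]: position i shifts by key[i mod 3].
Decoding maceav: m−11=b, a−12=o, c−9=t, e−11=t, a−12=o, v−9=m.

bottom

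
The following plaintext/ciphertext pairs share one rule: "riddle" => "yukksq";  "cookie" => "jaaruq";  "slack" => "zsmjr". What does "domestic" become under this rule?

The shift depends on letter class: consonant r→y is +7, but vowel i→u is +12. Vowels shift forward by 12 and consonants shift forward by 7.
On domestic: d(cons)+7=k, o(vowel)+12=a, m(cons)+7=t, e(vowel)+12=q, s(cons)+7=z, t(cons)+7=a, i(vowel)+12=u, c(cons)+7=j.

katqzauj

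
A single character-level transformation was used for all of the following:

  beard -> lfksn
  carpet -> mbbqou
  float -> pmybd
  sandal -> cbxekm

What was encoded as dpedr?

touch

It's a Vigenère-style cipher with numeric key [10,1]: position i shifts by key[i mod 2].
Decoding dpedr: d−10=t, p−1=o, e−10=u, d−1=c, r−10=h.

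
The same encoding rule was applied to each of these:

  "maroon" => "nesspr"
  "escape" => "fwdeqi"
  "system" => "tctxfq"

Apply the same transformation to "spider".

ttjhfv

A repeating key of period 2 is used — shifts +1, +4 over and over.
Applying it to spider: s+1=t, p+4=t, i+1=j, d+4=h, e+1=f, r+4=v.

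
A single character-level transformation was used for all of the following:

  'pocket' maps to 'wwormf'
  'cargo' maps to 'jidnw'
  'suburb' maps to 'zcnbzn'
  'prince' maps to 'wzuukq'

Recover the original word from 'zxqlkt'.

It's a Vigenère-style cipher with numeric key [7,8,12]: position i shifts by key[i mod 3].
Undoing it on zxqlkt: z−7=s, x−8=p, q−12=e, l−7=e, k−8=c, t−12=h.

speech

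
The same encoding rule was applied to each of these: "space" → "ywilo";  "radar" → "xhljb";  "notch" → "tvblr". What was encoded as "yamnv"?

Each letter shifts forward by (position + 6), i.e. 6, 7, 8, … — the shift grows by one for each successive letter.
Undoing it on yamnv: y−6=s, a−7=t, m−8=e, n−9=e, v−10=l.

steel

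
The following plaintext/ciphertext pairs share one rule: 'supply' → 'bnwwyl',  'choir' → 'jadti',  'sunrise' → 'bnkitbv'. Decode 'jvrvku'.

s(18)→b(1) and u(20)→n(13) fit y≡19x+23 (mod 26); the inverse of 19 mod 26 is 11. Each letter's alphabet position (a=0..z=25) is mapped through 19·x+23 mod 26 — an affine cipher.
Decoding jvrvku: j(9)→11·(9−23)≡2=c; v(21)→11·(21−23)≡4=e; r(17)→11·(17−23)≡12=m; v(21)→11·(21−23)≡4=e; k(10)→11·(10−23)≡13=n; u(20)→11·(20−23)≡19=t (all mod 26).

cement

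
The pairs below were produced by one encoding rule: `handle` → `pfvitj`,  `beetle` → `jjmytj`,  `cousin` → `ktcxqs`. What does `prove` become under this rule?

xwwam

Shifts by position in handle: pos 0: h→p (+8), pos 1: a→f (+5), pos 2: n→v (+8), pos 3: d→i (+5) — repeating every 2. A repeating key of period 2 is used — shifts +8, +5 over and over.
For prove: p+8=x, r+5=w, o+8=w, v+5=a, e+8=m.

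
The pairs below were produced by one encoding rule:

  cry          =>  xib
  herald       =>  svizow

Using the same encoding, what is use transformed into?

fhv

Each letter is replaced by its mirror in the alphabet: a↔z, b↔y, c↔x, and so on (the Atbash cipher).
For use: u↔f, s↔h, e↔v.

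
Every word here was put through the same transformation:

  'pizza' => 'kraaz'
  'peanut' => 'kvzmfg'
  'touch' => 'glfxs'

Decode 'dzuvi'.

Each pair mirrors across the alphabet (p↔k, i↔r, z↔a): positions sum to 25. Each letter is replaced by its mirror in the alphabet: a↔z, b↔y, c↔x, and so on (the Atbash cipher).
Undoing it on dzuvi: d↔w, z↔a, u↔f, v↔e, i↔r.

wafer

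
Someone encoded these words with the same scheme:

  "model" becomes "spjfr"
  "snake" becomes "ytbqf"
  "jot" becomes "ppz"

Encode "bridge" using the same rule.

Vowels shift forward by 1 and consonants shift forward by 6.
For bridge: b(cons)+6=h, r(cons)+6=x, i(vowel)+1=j, d(cons)+6=j, g(cons)+6=m, e(vowel)+1=f.

hxjjmf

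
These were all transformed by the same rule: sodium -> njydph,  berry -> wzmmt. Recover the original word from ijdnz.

Each letter is shifted forward by 21 in the alphabet (a Caesar shift of +21).
Decoding ijdnz: i−21=n, j−21=o, d−21=i, n−21=s, z−21=e.

noise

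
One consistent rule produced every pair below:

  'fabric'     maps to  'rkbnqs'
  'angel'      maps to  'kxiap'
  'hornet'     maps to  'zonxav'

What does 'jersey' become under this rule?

haneac

Treating letters as 0–25, the rule is x ↦ 17x + 10 (mod 26).
Applying it to jersey: j(9)→17·9+10≡7=h; e(4)→17·4+10≡0=a; r(17)→17·17+10≡13=n; s(18)→17·18+10≡4=e; e(4)→17·4+10≡0=a; y(24)→17·24+10≡2=c (all mod 26).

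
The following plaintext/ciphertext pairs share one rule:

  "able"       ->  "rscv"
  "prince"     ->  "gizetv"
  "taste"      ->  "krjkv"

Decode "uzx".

Compare letters: a→r is +17, b→s is +17, l→c is +17 — a constant shift. Each letter is shifted forward by 17 in the alphabet (a Caesar shift of +17).
Decoding uzx: u−17=d, z−17=i, x−17=g.

dig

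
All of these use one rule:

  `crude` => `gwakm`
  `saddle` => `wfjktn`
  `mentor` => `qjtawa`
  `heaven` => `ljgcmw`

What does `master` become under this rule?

qfyama

Each letter shifts forward by (position + 4), i.e. 4, 5, 6, … — the shift grows by one for each successive letter.
On master: m+4=q, a+5=f, s+6=y, t+7=a, e+8=m, r+9=a.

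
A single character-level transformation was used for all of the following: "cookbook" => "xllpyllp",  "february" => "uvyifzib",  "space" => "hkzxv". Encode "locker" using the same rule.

olxpvi

Each pair mirrors across the alphabet (c↔x, o↔l, o↔l): positions sum to 25. This is the alphabet-reversal cipher (Atbash): a becomes z, b becomes y, etc.
For locker: l↔o, o↔l, c↔x, k↔p, e↔v, r↔i.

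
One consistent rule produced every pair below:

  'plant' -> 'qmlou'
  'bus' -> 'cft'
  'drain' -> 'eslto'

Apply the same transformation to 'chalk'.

The shift depends on letter class: consonant p→q is +1, but vowel a→l is +11. The rule splits by letter class: vowels +11, consonants +1.
For chalk: c(cons)+1=d, h(cons)+1=i, a(vowel)+11=l, l(cons)+1=m, k(cons)+1=l.

dilml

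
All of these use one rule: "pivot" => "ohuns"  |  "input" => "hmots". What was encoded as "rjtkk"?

Compare letters: p→o is +25, i→h is +25, v→u is +25 — a constant shift. It's a constant shift of +25 (ROT25).
Undoing it on rjtkk: r−25=s, j−25=k, t−25=u, k−25=l, k−25=l.

skull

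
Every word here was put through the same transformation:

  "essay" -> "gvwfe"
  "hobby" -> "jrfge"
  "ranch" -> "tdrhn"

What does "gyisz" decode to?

In essay: e→g is +2, s→v is +3, s→w is +4, a→f is +5 — the shift increases by 1 each position. The shift increases by 1 at each position, starting from +2: 2, 3, 4, ….
Reversing it on gyisz: g−2=e, y−3=v, i−4=e, s−5=n, z−6=t.

event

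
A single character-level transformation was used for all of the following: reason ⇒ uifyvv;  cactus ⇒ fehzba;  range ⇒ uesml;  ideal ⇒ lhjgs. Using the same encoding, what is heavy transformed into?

kifbf

In reason: r→u is +3, e→i is +4, a→f is +5, s→y is +6 — the shift increases by 1 each position. Letter i (0-indexed) is shifted by i+3, so successive shifts are 3, 4, 5, ….
Applying it to heavy: h+3=k, e+4=i, a+5=f, v+6=b, y+7=f.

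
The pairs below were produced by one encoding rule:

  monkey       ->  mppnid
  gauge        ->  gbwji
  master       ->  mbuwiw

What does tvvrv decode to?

tutor

In monkey: m→m is +0, o→p is +1, n→p is +2, k→n is +3 — the shift increases by 1 each position. Letter i (0-indexed) is shifted by i+0, so successive shifts are 0, 1, 2, ….
Reversing it on tvvrv: t−0=t, v−1=u, v−2=t, r−3=o, v−4=r.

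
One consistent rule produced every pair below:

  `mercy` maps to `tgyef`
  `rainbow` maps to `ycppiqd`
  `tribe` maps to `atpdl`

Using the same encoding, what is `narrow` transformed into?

The shifts repeat in a cycle of length 2: positions 0,1,… shift by +7, +2, then the pattern repeats.
For narrow: n+7=u, a+2=c, r+7=y, r+2=t, o+7=v, w+2=y.

ucytvy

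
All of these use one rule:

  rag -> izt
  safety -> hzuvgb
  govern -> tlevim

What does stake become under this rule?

Each pair mirrors across the alphabet (r↔i, a↔z, g↔t): positions sum to 25. Each letter is replaced by its mirror in the alphabet: a↔z, b↔y, c↔x, and so on (the Atbash cipher).
Applying it to stake: s↔h, t↔g, a↔z, k↔p, e↔v.

hgzpv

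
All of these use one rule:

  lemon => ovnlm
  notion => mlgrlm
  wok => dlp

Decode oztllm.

lagoon

Each letter is replaced by its mirror in the alphabet: a↔z, b↔y, c↔x, and so on (the Atbash cipher).
Undoing it on oztllm: o↔l, z↔a, t↔g, l↔o, l↔o, m↔n.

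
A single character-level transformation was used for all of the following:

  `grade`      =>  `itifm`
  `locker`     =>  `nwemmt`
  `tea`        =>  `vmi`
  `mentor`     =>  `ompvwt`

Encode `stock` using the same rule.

Two shifts are in play — +8 for a/e/i/o/u, +2 for every other letter.
For stock: s(cons)+2=u, t(cons)+2=v, o(vowel)+8=w, c(cons)+2=e, k(cons)+2=m.

uvwem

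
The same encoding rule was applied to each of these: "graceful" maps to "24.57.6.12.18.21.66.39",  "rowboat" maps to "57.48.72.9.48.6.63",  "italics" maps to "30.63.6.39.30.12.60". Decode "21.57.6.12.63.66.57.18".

g(#7)→24 and r(#18)→57: differences scale by 3, so n = 3·pos + 3. Each letter becomes 3×(its alphabet position, a=1..z=26) + 3.
Reversing it on 21.57.6.12.63.66.57.18: 21→(21−3)÷3=6=f, 57→(57−3)÷3=18=r, 6→(6−3)÷3=1=a, 12→(12−3)÷3=3=c, 63→(63−3)÷3=20=t, 66→(66−3)÷3=21=u, 57→(57−3)÷3=18=r, 18→(18−3)÷3=5=e.

fracture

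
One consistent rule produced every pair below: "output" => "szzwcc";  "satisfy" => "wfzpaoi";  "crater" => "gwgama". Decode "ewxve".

arrow

In output: o→s is +4, u→z is +5, t→z is +6, p→w is +7 — the shift increases by 1 each position. Each letter shifts forward by (position + 4), i.e. 4, 5, 6, … — the shift grows by one for each successive letter.
Decoding ewxve: e−4=a, w−5=r, x−6=r, v−7=o, e−8=w.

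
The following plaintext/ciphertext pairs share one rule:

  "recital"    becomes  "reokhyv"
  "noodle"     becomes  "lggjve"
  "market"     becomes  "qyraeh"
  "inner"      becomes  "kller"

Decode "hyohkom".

tactics

r(17)→r(17) and e(4)→e(4) fit y≡21x+24 (mod 26); the inverse of 21 mod 26 is 5. This is an affine cipher: with a=0,…,z=25, each position x becomes (21x+24) mod 26.
Decoding hyohkom: h(7)→5·(7−24)≡19=t; y(24)→5·(24−24)≡0=a; o(14)→5·(14−24)≡2=c; h(7)→5·(7−24)≡19=t; k(10)→5·(10−24)≡8=i; o(14)→5·(14−24)≡2=c; m(12)→5·(12−24)≡18=s (all mod 26).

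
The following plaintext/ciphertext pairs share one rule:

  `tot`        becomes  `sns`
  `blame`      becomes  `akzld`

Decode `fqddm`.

green

Compare letters: t→s is +25, o→n is +25, t→s is +25 — a constant shift. It's a constant shift of +25 (ROT25).
Undoing it on fqddm: f−25=g, q−25=r, d−25=e, d−25=e, m−25=n.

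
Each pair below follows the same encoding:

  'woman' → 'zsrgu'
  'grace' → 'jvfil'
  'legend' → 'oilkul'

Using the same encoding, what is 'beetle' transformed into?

In woman: w→z is +3, o→s is +4, m→r is +5, a→g is +6 — the shift increases by 1 each position. Letter i (0-indexed) is shifted by i+3, so successive shifts are 3, 4, 5, ….
Applying it to beetle: b+3=e, e+4=i, e+5=j, t+6=z, l+7=s, e+8=m.

eijzsm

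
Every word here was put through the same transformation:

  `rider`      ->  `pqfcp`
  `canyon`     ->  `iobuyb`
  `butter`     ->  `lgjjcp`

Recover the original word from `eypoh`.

r(17)→p(15) and i(8)→q(16) fit y≡23x+14 (mod 26); the inverse of 23 mod 26 is 17. Each letter's alphabet position (a=0..z=25) is mapped through 23·x+14 mod 26 — an affine cipher.
Reversing it on eypoh: e(4)→17·(4−14)≡12=m; y(24)→17·(24−14)≡14=o; p(15)→17·(15−14)≡17=r; o(14)→17·(14−14)≡0=a; h(7)→17·(7−14)≡11=l (all mod 26).

moral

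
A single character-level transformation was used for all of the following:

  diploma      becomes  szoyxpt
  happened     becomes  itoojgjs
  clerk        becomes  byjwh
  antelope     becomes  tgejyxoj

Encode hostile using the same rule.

d(3)→s(18) and i(8)→z(25) fit y≡17x+19 (mod 26); the inverse of 17 mod 26 is 23. Treating letters as 0–25, the rule is x ↦ 17x + 19 (mod 26).
Applying it to hostile: h(7)→17·7+19≡8=i; o(14)→17·14+19≡23=x; s(18)→17·18+19≡13=n; t(19)→17·19+19≡4=e; i(8)→17·8+19≡25=z; l(11)→17·11+19≡24=y; e(4)→17·4+19≡9=j (all mod 26).

ixnezyj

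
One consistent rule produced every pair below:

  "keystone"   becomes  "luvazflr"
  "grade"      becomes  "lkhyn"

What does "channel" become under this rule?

sluuhoj

The output letters match the input read backwards, each shifted +7: keystone reversed is enotsyek. Read the word backwards and shift each letter +7.
On channel: reverse → lennahc; then shift: l+7=s, e+7=l, n+7=u, n+7=u, a+7=h, h+7=o, c+7=j.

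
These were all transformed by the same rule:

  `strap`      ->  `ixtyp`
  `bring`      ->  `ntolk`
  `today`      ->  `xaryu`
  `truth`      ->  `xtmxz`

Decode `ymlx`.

aunt

s(18)→i(8) and t(19)→x(23) fit y≡15x+24 (mod 26); the inverse of 15 mod 26 is 7. Each letter's alphabet position (a=0..z=25) is mapped through 15·x+24 mod 26 — an affine cipher.
Reversing it on ymlx: y(24)→7·(24−24)≡0=a; m(12)→7·(12−24)≡20=u; l(11)→7·(11−24)≡13=n; x(23)→7·(23−24)≡19=t (all mod 26).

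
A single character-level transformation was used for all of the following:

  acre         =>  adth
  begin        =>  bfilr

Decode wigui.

In acre: a→a is +0, c→d is +1, r→t is +2, e→h is +3 — the shift increases by 1 each position. Letter i (0-indexed) is shifted by i+0, so successive shifts are 0, 1, 2, ….
Decoding wigui: w−0=w, i−1=h, g−2=e, u−3=r, i−4=e.

where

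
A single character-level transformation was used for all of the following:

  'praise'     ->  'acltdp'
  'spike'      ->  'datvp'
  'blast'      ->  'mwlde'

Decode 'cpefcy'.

return

Compare letters: p→a is +11, r→c is +11, a→l is +11 — a constant shift. Each letter is shifted forward by 11 in the alphabet (a Caesar shift of +11).
Undoing it on cpefcy: c−11=r, p−11=e, e−11=t, f−11=u, c−11=r, y−11=n.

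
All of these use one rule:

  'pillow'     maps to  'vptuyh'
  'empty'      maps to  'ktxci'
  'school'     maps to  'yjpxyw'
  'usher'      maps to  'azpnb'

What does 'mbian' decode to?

In pillow: p→v is +6, i→p is +7, l→t is +8, l→u is +9 — the shift increases by 1 each position. Letter i (0-indexed) is shifted by i+6, so successive shifts are 6, 7, 8, ….
Reversing it on mbian: m−6=g, b−7=u, i−8=a, a−9=r, n−10=d.

guard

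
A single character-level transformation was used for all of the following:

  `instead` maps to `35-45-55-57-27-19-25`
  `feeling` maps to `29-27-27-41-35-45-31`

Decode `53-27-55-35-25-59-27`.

residue

i(#9)→35 and n(#14)→45: differences scale by 2, so n = 2·pos + 17. With a=1..z=26, the number is 2·pos + 17.
Reversing it on 53-27-55-35-25-59-27: 53→(53−17)÷2=18=r, 27→(27−17)÷2=5=e, 55→(55−17)÷2=19=s, 35→(35−17)÷2=9=i, 25→(25−17)÷2=4=d, 59→(59−17)÷2=21=u, 27→(27−17)÷2=5=e.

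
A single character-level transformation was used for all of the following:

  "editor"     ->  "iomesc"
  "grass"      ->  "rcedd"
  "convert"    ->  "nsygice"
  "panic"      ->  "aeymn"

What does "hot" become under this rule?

The rule splits by letter class: vowels +4, consonants +11.
Applying it to hot: h(cons)+11=s, o(vowel)+4=s, t(cons)+11=e.

sse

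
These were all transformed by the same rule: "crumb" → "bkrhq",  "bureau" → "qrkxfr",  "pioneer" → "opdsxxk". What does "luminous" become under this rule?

wrhpsdrv

c(2)→b(1) and r(17)→k(10) fit y≡11x+5 (mod 26); the inverse of 11 mod 26 is 19. This is an affine cipher: with a=0,…,z=25, each position x becomes (11x+5) mod 26.
For luminous: l(11)→11·11+5≡22=w; u(20)→11·20+5≡17=r; m(12)→11·12+5≡7=h; i(8)→11·8+5≡15=p; n(13)→11·13+5≡18=s; o(14)→11·14+5≡3=d; u(20)→11·20+5≡17=r; s(18)→11·18+5≡21=v (all mod 26).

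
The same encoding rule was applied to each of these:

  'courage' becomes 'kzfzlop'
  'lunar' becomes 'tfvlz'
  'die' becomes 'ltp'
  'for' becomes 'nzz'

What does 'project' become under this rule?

The shift depends on letter class: consonant c→k is +8, but vowel o→z is +11. The rule splits by letter class: vowels +11, consonants +8.
On project: p(cons)+8=x, r(cons)+8=z, o(vowel)+11=z, j(cons)+8=r, e(vowel)+11=p, c(cons)+8=k, t(cons)+8=b.

xzzrpkb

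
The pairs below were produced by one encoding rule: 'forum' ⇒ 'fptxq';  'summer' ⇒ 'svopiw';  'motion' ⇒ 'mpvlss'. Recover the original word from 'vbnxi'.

In forum: f→f is +0, o→p is +1, r→t is +2, u→x is +3 — the shift increases by 1 each position. The shift increases by 1 at each position, starting from +0: 0, 1, 2, ….
Reversing it on vbnxi: v−0=v, b−1=a, n−2=l, x−3=u, i−4=e.

value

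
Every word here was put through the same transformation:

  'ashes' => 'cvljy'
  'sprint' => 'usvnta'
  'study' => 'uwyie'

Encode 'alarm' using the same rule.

coews

Letter i (0-indexed) is shifted by i+2, so successive shifts are 2, 3, 4, ….
Applying it to alarm: a+2=c, l+3=o, a+4=e, r+5=w, m+6=s.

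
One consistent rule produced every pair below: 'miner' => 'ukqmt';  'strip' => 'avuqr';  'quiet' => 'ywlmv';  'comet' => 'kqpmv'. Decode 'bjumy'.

threw

Shifts by position in miner: pos 0: m→u (+8), pos 1: i→k (+2), pos 2: n→q (+3), pos 3: e→m (+8), pos 4: r→t (+2) — repeating every 3. The shifts repeat in a cycle of length 3: positions 0,1,… shift by +8, +2, +3, then the pattern repeats.
Decoding bjumy: b−8=t, j−2=h, u−3=r, m−8=e, y−2=w.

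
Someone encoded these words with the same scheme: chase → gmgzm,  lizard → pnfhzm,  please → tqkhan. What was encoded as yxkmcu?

useful

In chase: c→g is +4, h→m is +5, a→g is +6, s→z is +7 — the shift increases by 1 each position. Each letter shifts forward by (position + 4), i.e. 4, 5, 6, … — the shift grows by one for each successive letter.
Reversing it on yxkmcu: y−4=u, x−5=s, k−6=e, m−7=f, c−8=u, u−9=l.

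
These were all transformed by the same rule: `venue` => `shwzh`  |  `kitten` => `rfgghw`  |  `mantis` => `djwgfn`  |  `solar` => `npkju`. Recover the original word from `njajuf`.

safari

v(21)→s(18) and e(4)→h(7) fit y≡19x+9 (mod 26); the inverse of 19 mod 26 is 11. This is an affine cipher: with a=0,…,z=25, each position x becomes (19x+9) mod 26.
Undoing it on njajuf: n(13)→11·(13−9)≡18=s; j(9)→11·(9−9)≡0=a; a(0)→11·(0−9)≡5=f; j(9)→11·(9−9)≡0=a; u(20)→11·(20−9)≡17=r; f(5)→11·(5−9)≡8=i (all mod 26).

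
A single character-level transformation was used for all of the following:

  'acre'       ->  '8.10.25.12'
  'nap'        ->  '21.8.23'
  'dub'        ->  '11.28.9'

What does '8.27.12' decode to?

ate

a is letter #1 and maps to 8: an offset of 7. Each letter is replaced by its alphabet position (a=1..z=26) + 7.
Reversing it on 8.27.12: 8→(8−7)÷1=1=a, 27→(27−7)÷1=20=t, 12→(12−7)÷1=5=e.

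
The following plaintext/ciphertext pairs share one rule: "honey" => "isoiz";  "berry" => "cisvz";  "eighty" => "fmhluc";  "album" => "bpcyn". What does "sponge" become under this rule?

Shifts by position in honey: pos 0: h→i (+1), pos 1: o→s (+4), pos 2: n→o (+1), pos 3: e→i (+4) — repeating every 2. A repeating key of period 2 is used — shifts +1, +4 over and over.
Applying it to sponge: s+1=t, p+4=t, o+1=p, n+4=r, g+1=h, e+4=i.

ttprhi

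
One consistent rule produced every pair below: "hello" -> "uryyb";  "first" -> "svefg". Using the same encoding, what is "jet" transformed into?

Compare letters: h→u is +13, e→r is +13, l→y is +13 — a constant shift. Every letter moves 13 places later in the alphabet, wrapping around z→a.
For jet: j+13=w, e+13=r, t+13=g.

wrg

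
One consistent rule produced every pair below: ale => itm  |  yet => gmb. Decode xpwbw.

Compare letters: a→i is +8, l→t is +8, e→m is +8 — a constant shift. Each letter is shifted forward by 8 in the alphabet (a Caesar shift of +8).
Undoing it on xpwbw: x−8=p, p−8=h, w−8=o, b−8=t, w−8=o.

photo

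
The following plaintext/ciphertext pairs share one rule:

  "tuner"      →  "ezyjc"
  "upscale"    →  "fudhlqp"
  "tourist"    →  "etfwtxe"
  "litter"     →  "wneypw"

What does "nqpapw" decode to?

It's a Vigenère-style cipher with numeric key [11,5]: position i shifts by key[i mod 2].
Decoding nqpapw: n−11=c, q−5=l, p−11=e, a−5=v, p−11=e, w−5=r.

clever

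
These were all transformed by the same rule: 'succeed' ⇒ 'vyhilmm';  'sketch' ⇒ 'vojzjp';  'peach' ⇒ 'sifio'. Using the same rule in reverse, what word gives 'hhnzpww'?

The shift increases by 1 at each position, starting from +3: 3, 4, 5, ….
Reversing it on hhnzpww: h−3=e, h−4=d, n−5=i, z−6=t, p−7=i, w−8=o, w−9=n.

edition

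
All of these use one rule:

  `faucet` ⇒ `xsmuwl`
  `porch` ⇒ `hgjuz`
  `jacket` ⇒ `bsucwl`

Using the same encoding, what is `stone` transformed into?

Compare letters: f→x is +18, a→s is +18, u→m is +18 — a constant shift. Every letter moves 18 places later in the alphabet, wrapping around z→a.
On stone: s+18=k, t+18=l, o+18=g, n+18=f, e+18=w.

klgfw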